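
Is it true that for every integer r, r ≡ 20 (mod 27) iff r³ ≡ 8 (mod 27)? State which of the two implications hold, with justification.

Only the forward direction holds.

[⇒] Suppose r ≡ 20 (mod 27). Write r = 27j + 20. Then (27j + 20)³ = 19683j³ + 43740j² + 32400j + 8000 = 27(729j³ + 1620j² + 1200j + 296) + 8, so r³ ≡ 8 (mod 27).

[⇐] This fails: take r = 2. Then 2³ = 8 ≡ 8 (mod 27), yet 2 ≡ 2 (mod 27), not 20.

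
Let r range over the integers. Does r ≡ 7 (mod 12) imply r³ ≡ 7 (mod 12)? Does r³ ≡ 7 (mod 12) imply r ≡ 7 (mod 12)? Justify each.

(⇒) Suppose r ≡ 7 (mod 12). Write r = 12j + 7. Then (12j + 7)³ = 1728j³ + 3024j² + 1764j + 343 = 12(144j³ + 252j² + 147j + 28) + 7, so r³ ≡ 7 (mod 12).

(⇐) Conversely, suppose r³ ≡ 7 (mod 12). The only residue r in {0, …, 11} with r³ ≡ 7 (mod 12) is r = 7, so r ≡ 7 (mod 12).

Both implications hold.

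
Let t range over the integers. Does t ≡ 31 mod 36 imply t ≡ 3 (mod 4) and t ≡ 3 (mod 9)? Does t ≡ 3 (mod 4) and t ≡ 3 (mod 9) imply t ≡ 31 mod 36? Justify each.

Forward direction. This fails: t = 31 gives 31 ≡ 31 (mod 36) but 31 ≡ 4 (mod 9), so the conjunction on the right does not hold.

Converse. This fails: t = 3 satisfies both congruences on the right (3 ≡ 3 mod 4 and 3 ≡ 3 mod 9) yet 3 ≡ 3 (mod 36), not 31.

Both directions fail.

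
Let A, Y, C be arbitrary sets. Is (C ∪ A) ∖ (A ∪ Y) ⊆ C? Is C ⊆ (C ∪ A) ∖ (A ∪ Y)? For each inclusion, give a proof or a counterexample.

Only the forward inclusion holds.

(⟹) Let x ∈ (C ∪ A) ∖ (A ∪ Y). Then x ∈ C and x ∉ A, Y, from which x ∈ C.

(⟸) This inclusion fails. Take A = {1}, Y = ∅, C = {1}; then 1 ∈ C but 1 ∉ (C ∪ A) ∖ (A ∪ Y).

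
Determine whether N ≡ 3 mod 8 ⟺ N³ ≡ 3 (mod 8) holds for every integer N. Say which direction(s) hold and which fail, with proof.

[⇒] Suppose N ≡ 3 mod 8. Write N = 8j + 3. Then (8j + 3)³ = 512j³ + 576j² + 216j + 27 = 8(64j³ + 72j² + 27j + 3) + 3, so N³ ≡ 3 (mod 8).

[⇐] Conversely, suppose N³ ≡ 3 (mod 8). The only residue r in {0, …, 7} with r³ ≡ 3 (mod 8) is r = 3, so N ≡ 3 (mod 8).

The biconditional holds.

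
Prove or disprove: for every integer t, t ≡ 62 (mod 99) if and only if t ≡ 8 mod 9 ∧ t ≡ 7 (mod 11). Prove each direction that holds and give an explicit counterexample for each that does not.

(⟹) Suppose t ≡ 62 (mod 99); write t = 99j + 62. Since 9 ∣ 99, reducing mod 9 gives t ≡ 62 ≡ 8 (mod 9); since 11 ∣ 99, reducing mod 11 gives t ≡ 62 ≡ 7 (mod 11).

(⟸) Conversely, if t ≡ 8 (mod 9) and t ≡ 7 (mod 11), then by the Chinese remainder theorem t ≡ 62 (mod 99). This is exactly t ≡ 62 (mod 99).

The biconditional holds.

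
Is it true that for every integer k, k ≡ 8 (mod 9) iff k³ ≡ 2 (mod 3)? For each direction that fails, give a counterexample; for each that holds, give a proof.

(⟹) Suppose k ≡ 8 (mod 9). Then k³ ≡ 8³ = 512 (mod 9), and since 3 ∣ 9, also k³ ≡ 2 (mod 3).

(⟸) This fails: take k = 2. Then 2³ = 8 ≡ 2 (mod 3), yet 2 ≡ 2 (mod 9), not 8.

(⇒) holds; (⇐) fails.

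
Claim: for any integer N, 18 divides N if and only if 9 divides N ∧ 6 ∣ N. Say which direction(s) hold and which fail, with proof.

(⇐) Suppose 9 ∣ N and 6 ∣ N. Any common multiple of 9 and 6 is a multiple of their lcm; here lcm(9, 6) = 9·6/gcd(9, 6) = 54/3 = 18, so 18 ∣ N.

(⇒) If 18 ∣ N, write N = 18q. Since 18 = 2·9, N = 9·(2q), so 9 ∣ N; and since 18 = 3·6, N = 6·(3q), so 6 ∣ N.

Both directions hold.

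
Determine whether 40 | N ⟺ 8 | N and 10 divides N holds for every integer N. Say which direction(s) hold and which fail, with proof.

Forward direction. If 40 ∣ N, write N = 40q. Since 40 = 5·8, N = 8·(5q), so 8 ∣ N; and since 40 = 4·10, N = 10·(4q), so 10 ∣ N.

Converse. Suppose 8 ∣ N and 10 ∣ N. Any common multiple of 8 and 10 is a multiple of their lcm; here lcm(8, 10) = 8·10/gcd(8, 10) = 80/2 = 40, so 40 ∣ N.

Both directions hold; the statement is true.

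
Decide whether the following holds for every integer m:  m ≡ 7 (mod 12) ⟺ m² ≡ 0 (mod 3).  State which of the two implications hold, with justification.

[⇒] This fails: take m = 7. Then 7 ≡ 7 (mod 12), but 7² = 49 ≡ 1 (mod 3), not 0.

[⇐] This fails: take m = 0. Then 0² = 0 ≡ 0 (mod 3), yet 0 ≡ 0 (mod 12), not 7.

Neither direction holds.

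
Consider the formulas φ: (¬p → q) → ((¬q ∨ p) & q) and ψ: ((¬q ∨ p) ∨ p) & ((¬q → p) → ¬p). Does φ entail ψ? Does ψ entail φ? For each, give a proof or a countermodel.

Only the converse holds.

[⇒] This fails. Under q = T, p = T, the left side is true but the right side is false.

[⇐] Assume the antecedent. If q is true, the antecedent cannot hold. If q is false, the antecedent forces (q = F, p = F), and (¬p → q) → ((¬q ∨ p) & q) holds there. Either way (¬p → q) → ((¬q ∨ p) & q) holds.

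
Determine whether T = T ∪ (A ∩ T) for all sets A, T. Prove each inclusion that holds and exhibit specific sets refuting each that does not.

The two sets are equal.

Forward inclusion. Let x ∈ T. Then either x ∈ T and x ∉ A; or x ∈ A ∩ T. In each case x ∈ T ∪ (A ∩ T), so T ⊆ T ∪ (A ∩ T).

Reverse inclusion. Let x ∈ T ∪ (A ∩ T). Then either x ∈ T and x ∉ A; or x ∈ A ∩ T. In each case x ∈ T, so T ∪ (A ∩ T) ⊆ T.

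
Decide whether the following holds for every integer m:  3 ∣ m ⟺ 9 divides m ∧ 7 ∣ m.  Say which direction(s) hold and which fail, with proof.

The forward direction fails; the converse holds.

(⟸) Suppose 9 ∣ m and 7 ∣ m. Any common multiple of 9 and 7 is a multiple of their lcm; here gcd(9, 7) = 1, so lcm(9, 7) = 9·7 = 63, so 63 ∣ m. Since 3 ∣ 63, it follows that 3 ∣ m.

(⟹) This fails: take m = 3. Certainly 3 ∣ 3, but 9 ∤ 3.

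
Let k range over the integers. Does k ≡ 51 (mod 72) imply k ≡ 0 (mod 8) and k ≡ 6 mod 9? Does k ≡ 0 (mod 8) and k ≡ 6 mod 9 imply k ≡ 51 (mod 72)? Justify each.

(⟹) This fails: k = 51 gives 51 ≡ 51 (mod 72) but 51 ≡ 3 (mod 8), so the conjunction on the right does not hold.

(⟸) This fails: k = 24 satisfies both congruences on the right (24 ≡ 0 mod 8 and 24 ≡ 6 mod 9) yet 24 ≡ 24 (mod 72), not 51.

Neither direction holds.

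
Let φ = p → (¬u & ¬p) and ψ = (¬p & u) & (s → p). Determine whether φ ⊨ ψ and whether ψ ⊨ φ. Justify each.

Forward direction. This fails. Under s = F, u = F, p = F, the left side is true but the right side is false.

Converse. Assume the antecedent. If s is true, the antecedent cannot hold. If s is false, the antecedent forces (s = F, u = T, p = F), and p → (¬u & ¬p) holds there. Either way p → (¬u & ¬p) holds.

Only the converse holds.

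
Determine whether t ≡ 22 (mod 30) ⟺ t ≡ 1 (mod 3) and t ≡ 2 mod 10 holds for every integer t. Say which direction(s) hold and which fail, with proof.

Both directions hold; the statement is true.

[⇒] Suppose t ≡ 22 (mod 30); write t = 30j + 22. Since 3 ∣ 30, reducing mod 3 gives t ≡ 22 ≡ 1 (mod 3); since 10 ∣ 30, reducing mod 10 gives t ≡ 22 ≡ 2 (mod 10).

[⇐] Conversely, if t ≡ 1 (mod 3) and t ≡ 2 (mod 10), then by the Chinese remainder theorem t ≡ 22 (mod 30). This is exactly t ≡ 22 (mod 30).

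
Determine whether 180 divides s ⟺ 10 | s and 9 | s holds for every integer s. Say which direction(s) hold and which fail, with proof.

Forward direction. If 180 ∣ s, write s = 180q. Since 180 = 18·10, s = 10·(18q), so 10 ∣ s; and since 180 = 20·9, s = 9·(20q), so 9 ∣ s.

Converse. This fails: take s = 90. Both 10 ∣ 90 and 9 ∣ 90, yet 90 is not a multiple of 180 (since 90 = 0·180 + 90), so 180 ∤ 90.

Not equivalent: only (⇒) holds.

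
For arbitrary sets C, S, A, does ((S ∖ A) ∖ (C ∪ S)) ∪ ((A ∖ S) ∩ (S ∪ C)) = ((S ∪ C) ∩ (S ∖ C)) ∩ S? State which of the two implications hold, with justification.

(⟹) This inclusion fails. Take C = {1}, S = ∅, A = {1}; then 1 ∈ ((S ∖ A) ∖ (C ∪ S)) ∪ ((A ∖ S) ∩ (S ∪ C)) but 1 ∉ ((S ∪ C) ∩ (S ∖ C)) ∩ S.

(⟸) This inclusion fails. Take C = ∅, S = {1}, A = ∅; then 1 ∈ ((S ∪ C) ∩ (S ∖ C)) ∩ S but 1 ∉ ((S ∖ A) ∖ (C ∪ S)) ∪ ((A ∖ S) ∩ (S ∪ C)).

Neither inclusion holds.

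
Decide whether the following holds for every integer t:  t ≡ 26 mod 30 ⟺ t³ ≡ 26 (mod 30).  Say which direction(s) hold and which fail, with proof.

Equivalent; both directions hold.

(⇒) Suppose t ≡ 26 mod 30. Write t = 30j + 26. Then (30j + 26)³ = 27000j³ + 70200j² + 60840j + 17576 = 30(900j³ + 2340j² + 2028j + 585) + 26, so t³ ≡ 26 (mod 30).

(⇐) Conversely, suppose t³ ≡ 26 (mod 30). The only residue r in {0, …, 29} with r³ ≡ 26 (mod 30) is r = 26, so t ≡ 26 (mod 30).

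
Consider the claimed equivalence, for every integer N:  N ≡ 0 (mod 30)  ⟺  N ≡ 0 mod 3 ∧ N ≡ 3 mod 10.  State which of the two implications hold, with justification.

[⇒] This fails: N = 0 gives 0 ≡ 0 (mod 30) but 0 ≡ 0 (mod 10), so the conjunction on the right does not hold.

[⇐] This fails: N = 3 satisfies both congruences on the right (3 ≡ 0 mod 3 and 3 ≡ 3 mod 10) yet 3 ≡ 3 (mod 30), not 0.

Both directions fail.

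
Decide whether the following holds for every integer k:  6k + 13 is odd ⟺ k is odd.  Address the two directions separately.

[⇒] This fails: take k = 4. Then 6k + 13 = 37, which is odd, yet k = 4 is even, not odd.

[⇐] Suppose k is odd. Since 6 is even, 6k is even for every k, so 6k + 13 has the same parity as 13, which is odd. Hence 6k + 13 is odd.

The forward direction fails; the converse holds.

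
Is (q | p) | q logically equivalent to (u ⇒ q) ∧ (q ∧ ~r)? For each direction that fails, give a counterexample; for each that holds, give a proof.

(⟹) This fails. Under p = T, u = F, r = F, q = F, the left side is true but the right side is false.

(⟸) Assume the antecedent. If p is true, (q | p) | q reduces to true regardless of the other variables. If p is false, the antecedent forces (p = F, u = F, r = F, q = T) or (p = F, u = T, r = F, q = T), and (q | p) | q holds there. Either way (q | p) | q holds.

(⇒) fails; (⇐) holds.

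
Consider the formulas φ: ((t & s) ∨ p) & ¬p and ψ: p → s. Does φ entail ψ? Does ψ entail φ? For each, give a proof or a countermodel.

[⇒] Assume the antecedent. If t is true, the antecedent forces (t = T, p = F, s = T), and p → s holds there. If t is false, the antecedent cannot hold. Either way p → s holds.

[⇐] This fails. Under t = F, p = F, s = F, the left side is false but the right side is true.

(⇒) holds; (⇐) fails.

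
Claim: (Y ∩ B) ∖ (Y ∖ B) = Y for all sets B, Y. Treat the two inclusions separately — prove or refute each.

(⊆) Let x ∈ (Y ∩ B) ∖ (Y ∖ B). Then x ∈ B ∩ Y, from which x ∈ Y.

(⊇) This inclusion fails. Take B = ∅, Y = {1}; then 1 ∈ Y but 1 ∉ (Y ∩ B) ∖ (Y ∖ B).

(⊆) holds; (⊇) fails.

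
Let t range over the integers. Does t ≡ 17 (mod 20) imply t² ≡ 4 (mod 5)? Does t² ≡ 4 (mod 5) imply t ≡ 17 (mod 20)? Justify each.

Only the forward direction holds.

(⇐) This fails: take t = 2. Then 2² = 4 ≡ 4 (mod 5), yet 2 ≡ 2 (mod 20), not 17.

(⇒) Suppose t ≡ 17 (mod 20). Then t² ≡ 17² = 289 (mod 20), and since 5 ∣ 20, also t² ≡ 4 (mod 5).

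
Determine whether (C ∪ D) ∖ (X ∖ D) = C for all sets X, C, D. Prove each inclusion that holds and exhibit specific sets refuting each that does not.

Neither inclusion holds.

(⟹) This inclusion fails. Take X = ∅, C = ∅, D = {1}; then 1 ∈ (C ∪ D) ∖ (X ∖ D) but 1 ∉ C.

(⟸) This inclusion fails. Take X = {1}, C = {1}, D = ∅; then 1 ∈ C but 1 ∉ (C ∪ D) ∖ (X ∖ D).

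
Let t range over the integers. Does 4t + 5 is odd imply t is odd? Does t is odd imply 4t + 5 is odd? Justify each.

(⇒) This fails: take t = 2. Then 4t + 5 = 13, which is odd, yet t = 2 is even, not odd.

(⇐) Suppose t is odd. Since 4 is even, 4t is even for every t, so 4t + 5 has the same parity as 5, which is odd. Hence 4t + 5 is odd.

(⇒) fails; (⇐) holds.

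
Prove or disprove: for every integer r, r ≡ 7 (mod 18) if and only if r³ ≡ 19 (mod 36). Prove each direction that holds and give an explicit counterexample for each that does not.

Neither direction holds.

(⇒) This fails: take r = 25. Then 25 ≡ 7 (mod 18), but 25³ = 15625 ≡ 1 (mod 36), not 19.

(⇐) This fails: take r = 19. Then 19³ = 6859 ≡ 19 (mod 36), yet 19 ≡ 1 (mod 18), not 7.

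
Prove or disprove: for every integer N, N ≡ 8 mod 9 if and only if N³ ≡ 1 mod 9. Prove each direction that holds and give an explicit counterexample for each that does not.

[⇒] This fails: take N = 8. Then 8 ≡ 8 (mod 9), but 8³ = 512 ≡ 8 (mod 9), not 1.

[⇐] This fails: take N = 1. Then 1³ = 1 ≡ 1 (mod 9), yet 1 ≡ 1 (mod 9), not 8.

Neither direction holds.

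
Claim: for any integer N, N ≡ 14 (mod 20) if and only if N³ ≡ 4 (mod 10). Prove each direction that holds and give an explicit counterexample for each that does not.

(→) Suppose N ≡ 14 (mod 20). Then N³ ≡ 14³ = 2744 (mod 20), and since 10 ∣ 20, also N³ ≡ 4 (mod 10).

(←) This fails: take N = 4. Then 4³ = 64 ≡ 4 (mod 10), yet 4 ≡ 4 (mod 20), not 14.

(⇒) holds; (⇐) fails.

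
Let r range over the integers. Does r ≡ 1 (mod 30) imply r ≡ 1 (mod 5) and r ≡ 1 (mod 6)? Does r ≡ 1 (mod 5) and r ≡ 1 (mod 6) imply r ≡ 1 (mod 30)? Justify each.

Both directions hold.

[⇒] Suppose r ≡ 1 (mod 30); write r = 30j + 1. Since 5 ∣ 30, reducing mod 5 gives r ≡ 1 (mod 5); since 6 ∣ 30, reducing mod 6 gives r ≡ 1 (mod 6).

[⇐] Conversely, if r ≡ 1 (mod 5) and r ≡ 1 (mod 6), then by the Chinese remainder theorem r ≡ 1 (mod 30). This is exactly r ≡ 1 (mod 30).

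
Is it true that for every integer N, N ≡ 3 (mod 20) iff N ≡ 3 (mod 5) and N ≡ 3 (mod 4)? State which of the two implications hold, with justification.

(⇒) Suppose N ≡ 3 (mod 20); write N = 20j + 3. Since 5 ∣ 20, reducing mod 5 gives N ≡ 3 (mod 5); since 4 ∣ 20, reducing mod 4 gives N ≡ 3 (mod 4).

(⇐) Conversely, if N ≡ 3 (mod 5) and N ≡ 3 (mod 4), then by the Chinese remainder theorem N ≡ 3 (mod 20). This is exactly N ≡ 3 (mod 20).

Both directions hold.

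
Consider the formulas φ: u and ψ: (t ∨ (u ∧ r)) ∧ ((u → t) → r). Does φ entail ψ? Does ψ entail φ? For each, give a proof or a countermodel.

Both directions fail.

(⟹) This fails. Under r = F, t = F, u = T, the left side is true but the right side is false.

(⟸) This fails. Under r = T, t = T, u = F, the left side is false but the right side is true.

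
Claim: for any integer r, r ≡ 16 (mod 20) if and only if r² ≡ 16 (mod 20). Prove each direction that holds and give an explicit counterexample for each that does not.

(⇒) Suppose r ≡ 16 (mod 20). Write r = 20j + 16. Then (20j + 16)² = 400j² + 640j + 256 = 20(20j² + 32j + 12) + 16, so r² ≡ 16 (mod 20).

(⇐) This fails: take r = 4. Then 4² = 16 ≡ 16 (mod 20), yet 4 ≡ 4 (mod 20), not 16.

Not equivalent: only (⇒) holds.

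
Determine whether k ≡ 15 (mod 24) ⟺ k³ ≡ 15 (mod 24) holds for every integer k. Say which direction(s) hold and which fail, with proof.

The biconditional holds.

[⇒] Suppose k ≡ 15 (mod 24). Write k = 24j + 15. Then (24j + 15)³ = 13824j³ + 25920j² + 16200j + 3375 = 24(576j³ + 1080j² + 675j + 140) + 15, so k³ ≡ 15 (mod 24).

[⇐] Conversely, suppose k³ ≡ 15 (mod 24). The only residue r in {0, …, 23} with r³ ≡ 15 (mod 24) is r = 15, so k ≡ 15 (mod 24).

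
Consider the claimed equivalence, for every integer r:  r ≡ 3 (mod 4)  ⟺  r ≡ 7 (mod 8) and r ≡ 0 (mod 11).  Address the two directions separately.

(⇒) fails; (⇐) holds.

(⟹) This fails: r = 3 gives 3 ≡ 3 (mod 4) but 3 ≡ 3 (mod 8), so the conjunction on the right does not hold.

(⟸) Conversely, if r ≡ 7 (mod 8) and r ≡ 0 (mod 11), then by the Chinese remainder theorem r ≡ 55 (mod 88). Since 55 ≡ 3 (mod 4) and 4 ∣ 88, we get r ≡ 3 (mod 4).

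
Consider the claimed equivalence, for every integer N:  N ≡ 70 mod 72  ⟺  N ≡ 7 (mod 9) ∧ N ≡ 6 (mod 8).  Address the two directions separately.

Both directions hold; the statement is true.

Forward direction. Suppose N ≡ 70 (mod 72); write N = 72j + 70. Since 9 ∣ 72, reducing mod 9 gives N ≡ 70 ≡ 7 (mod 9); since 8 ∣ 72, reducing mod 8 gives N ≡ 70 ≡ 6 (mod 8).

Converse. If N ≡ 7 (mod 9) and N ≡ 6 (mod 8), then by the Chinese remainder theorem N ≡ 70 (mod 72). This is exactly N ≡ 70 (mod 72).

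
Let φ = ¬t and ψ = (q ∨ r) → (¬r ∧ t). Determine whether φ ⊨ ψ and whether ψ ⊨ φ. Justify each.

(⟹) This fails. Under t = F, r = T, q = F, the left side is true but the right side is false.

(⟸) This fails. Under t = T, r = F, q = F, the left side is false but the right side is true.

Neither implication holds.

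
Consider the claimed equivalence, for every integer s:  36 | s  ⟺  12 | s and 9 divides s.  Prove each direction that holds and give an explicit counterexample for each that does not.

Both directions hold; the statement is true.

(⇒) If 36 ∣ s, write s = 36q. Since 36 = 3·12, s = 12·(3q), so 12 ∣ s; and since 36 = 4·9, s = 9·(4q), so 9 ∣ s.

(⇐) Suppose 12 ∣ s and 9 ∣ s. Any common multiple of 12 and 9 is a multiple of their lcm; here lcm(12, 9) = 12·9/gcd(12, 9) = 108/3 = 36, so 36 ∣ s.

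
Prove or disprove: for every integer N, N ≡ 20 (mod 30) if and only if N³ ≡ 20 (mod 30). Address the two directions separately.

(⇒) Suppose N ≡ 20 (mod 30). Write N = 30j + 20. Then (30j + 20)³ = 27000j³ + 54000j² + 36000j + 8000 = 30(900j³ + 1800j² + 1200j + 266) + 20, so N³ ≡ 20 (mod 30).

(⇐) Conversely, suppose N³ ≡ 20 (mod 30). The only residue r in {0, …, 29} with r³ ≡ 20 (mod 30) is r = 20, so N ≡ 20 (mod 30).

The biconditional holds.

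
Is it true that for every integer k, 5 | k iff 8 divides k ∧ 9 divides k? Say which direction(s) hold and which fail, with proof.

(⇒) This fails: take k = 5. Certainly 5 ∣ 5, but 8 ∤ 5.

(⇐) This fails: take k = 72. Both 8 ∣ 72 and 9 ∣ 72, yet 72 is not a multiple of 5 (since 72 = 14·5 + 2), so 5 ∤ 72.

Both directions fail.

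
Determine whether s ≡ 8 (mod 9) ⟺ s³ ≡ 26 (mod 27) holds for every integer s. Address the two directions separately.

(→) Suppose s ≡ 8 (mod 9). Working modulo 27, s ∈ {8, 17, 26}; for each such r, r³ ≡ 26 (mod 27).

(←) Conversely, the residues r modulo 27 with r³ ≡ 26 (mod 27) are exactly {8, 17, 26}, and each is ≡ 8 (mod 9).

The biconditional holds.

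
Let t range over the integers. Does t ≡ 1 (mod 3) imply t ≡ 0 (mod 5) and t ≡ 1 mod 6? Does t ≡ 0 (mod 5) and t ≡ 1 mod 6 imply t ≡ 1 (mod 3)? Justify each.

(⇒) fails; (⇐) holds.

[⇐] If t ≡ 0 (mod 5) and t ≡ 1 (mod 6), then by the Chinese remainder theorem t ≡ 25 (mod 30). Since 25 ≡ 1 (mod 3) and 3 ∣ 30, we get t ≡ 1 (mod 3).

[⇒] This fails: t = 1 gives 1 ≡ 1 (mod 3) but 1 ≡ 1 (mod 5), so the conjunction on the right does not hold.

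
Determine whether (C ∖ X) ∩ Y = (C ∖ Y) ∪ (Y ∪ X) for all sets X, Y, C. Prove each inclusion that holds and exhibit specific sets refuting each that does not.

Only the forward inclusion holds.

(⊆) Let x ∈ (C ∖ X) ∩ Y. Then x ∈ Y ∩ C and x ∉ X, from which x ∈ (C ∖ Y) ∪ (Y ∪ X).

(⊇) This inclusion fails. Take X = {1}, Y = ∅, C = ∅; then 1 ∈ (C ∖ Y) ∪ (Y ∪ X) but 1 ∉ (C ∖ X) ∩ Y.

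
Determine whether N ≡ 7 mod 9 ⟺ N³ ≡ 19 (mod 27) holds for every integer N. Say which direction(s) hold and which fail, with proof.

(⇒) Suppose N ≡ 7 (mod 9). Working modulo 27, N ∈ {7, 16, 25}; for each such r, r³ ≡ 19 (mod 27).

(⇐) Conversely, the residues r modulo 27 with r³ ≡ 19 (mod 27) are exactly {7, 16, 25}, and each is ≡ 7 (mod 9).

The biconditional holds.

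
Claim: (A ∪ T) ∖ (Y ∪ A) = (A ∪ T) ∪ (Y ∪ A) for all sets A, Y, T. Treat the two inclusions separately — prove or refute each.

(⊆) holds; (⊇) fails.

Forward inclusion. Let x ∈ (A ∪ T) ∖ (Y ∪ A). Then x ∈ T and x ∉ A, Y, from which x ∈ (A ∪ T) ∪ (Y ∪ A).

Reverse inclusion. This inclusion fails. Take A = {1}, Y = ∅, T = ∅; then 1 ∈ (A ∪ T) ∪ (Y ∪ A) but 1 ∉ (A ∪ T) ∖ (Y ∪ A).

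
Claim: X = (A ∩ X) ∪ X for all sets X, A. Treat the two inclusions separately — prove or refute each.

Both inclusions hold; the sets are equal.

(⊆) Let x ∈ X. Then either x ∈ X and x ∉ A; or x ∈ X ∩ A. In each case x ∈ (A ∩ X) ∪ X, so X ⊆ (A ∩ X) ∪ X.

(⊇) Let x ∈ (A ∩ X) ∪ X. Then either x ∈ X and x ∉ A; or x ∈ X ∩ A. In each case x ∈ X, so (A ∩ X) ∪ X ⊆ X.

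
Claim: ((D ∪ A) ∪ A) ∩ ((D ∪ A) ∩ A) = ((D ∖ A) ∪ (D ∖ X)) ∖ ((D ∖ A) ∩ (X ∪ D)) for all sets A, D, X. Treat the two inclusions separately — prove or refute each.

(⊆) fails; (⊇) holds.

(⊇) Let x ∈ ((D ∖ A) ∪ (D ∖ X)) ∖ ((D ∖ A) ∩ (X ∪ D)). Then x ∈ A ∩ D and x ∉ X, from which x ∈ ((D ∪ A) ∪ A) ∩ ((D ∪ A) ∩ A).

(⊆) This inclusion fails. Take A = {1}, D = ∅, X = ∅; then 1 ∈ ((D ∪ A) ∪ A) ∩ ((D ∪ A) ∩ A) but 1 ∉ ((D ∖ A) ∪ (D ∖ X)) ∖ ((D ∖ A) ∩ (X ∪ D)).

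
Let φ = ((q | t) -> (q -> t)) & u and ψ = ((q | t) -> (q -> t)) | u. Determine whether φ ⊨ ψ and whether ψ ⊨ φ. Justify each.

(⟹) Assume the antecedent. If u is true, ((q | t) -> (q -> t)) | u reduces to true regardless of the other variables. If u is false, the antecedent cannot hold. Either way ((q | t) -> (q -> t)) | u holds.

(⟸) This fails. Under u = F, t = F, q = F, the left side is false but the right side is true.

(⇒) holds; (⇐) fails.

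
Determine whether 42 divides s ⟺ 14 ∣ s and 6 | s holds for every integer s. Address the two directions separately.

Both directions hold; the statement is true.

(⟸) Suppose 14 ∣ s and 6 ∣ s. Any common multiple of 14 and 6 is a multiple of their lcm; here lcm(14, 6) = 14·6/gcd(14, 6) = 84/2 = 42, so 42 ∣ s.

(⟹) If 42 ∣ s, write s = 42q. Since 42 = 3·14, s = 14·(3q), so 14 ∣ s; and since 42 = 7·6, s = 6·(7q), so 6 ∣ s.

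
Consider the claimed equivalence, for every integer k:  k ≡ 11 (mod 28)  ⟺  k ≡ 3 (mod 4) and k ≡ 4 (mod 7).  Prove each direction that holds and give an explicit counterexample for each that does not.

Both directions hold.

[⇒] Suppose k ≡ 11 (mod 28); write k = 28j + 11. Since 4 ∣ 28, reducing mod 4 gives k ≡ 11 ≡ 3 (mod 4); since 7 ∣ 28, reducing mod 7 gives k ≡ 11 ≡ 4 (mod 7).

[⇐] Conversely, if k ≡ 3 (mod 4) and k ≡ 4 (mod 7), then by the Chinese remainder theorem k ≡ 11 (mod 28). This is exactly k ≡ 11 (mod 28).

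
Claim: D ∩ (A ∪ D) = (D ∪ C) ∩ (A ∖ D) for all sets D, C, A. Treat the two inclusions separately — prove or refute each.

Neither inclusion holds.

Forward inclusion. This inclusion fails. Take D = {1}, C = ∅, A = ∅; then 1 ∈ D ∩ (A ∪ D) but 1 ∉ (D ∪ C) ∩ (A ∖ D).

Reverse inclusion. This inclusion fails. Take D = ∅, C = {1}, A = {1}; then 1 ∈ (D ∪ C) ∩ (A ∖ D) but 1 ∉ D ∩ (A ∪ D).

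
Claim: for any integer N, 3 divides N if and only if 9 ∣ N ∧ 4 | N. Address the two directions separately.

(→) This fails: take N = 3. Certainly 3 ∣ 3, but 9 ∤ 3.

(←) Suppose 9 ∣ N and 4 ∣ N. Any common multiple of 9 and 4 is a multiple of their lcm; here gcd(9, 4) = 1, so lcm(9, 4) = 9·4 = 36, so 36 ∣ N. Since 3 ∣ 36, it follows that 3 ∣ N.

The forward direction fails; the converse holds.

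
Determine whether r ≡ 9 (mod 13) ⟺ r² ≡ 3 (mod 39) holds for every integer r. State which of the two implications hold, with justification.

[⇒] This fails: take r = 22. Then 22 ≡ 9 (mod 13), but 22² = 484 ≡ 16 (mod 39), not 3.

[⇐] This fails: take r = 30. Then 30² = 900 ≡ 3 (mod 39), yet 30 ≡ 4 (mod 13), not 9.

Neither direction holds.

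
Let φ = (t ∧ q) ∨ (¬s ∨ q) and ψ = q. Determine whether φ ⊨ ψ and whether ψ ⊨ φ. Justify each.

(⟸) Assume the antecedent. If s is true, the antecedent forces (s = T, q = T, t = F) or (s = T, q = T, t = T), and (t ∧ q) ∨ (¬s ∨ q) holds there. If s is false, (t ∧ q) ∨ (¬s ∨ q) reduces to true regardless of the other variables. Either way (t ∧ q) ∨ (¬s ∨ q) holds.

(⟹) This fails. Under s = F, q = F, t = F, the left side is true but the right side is false.

Not equivalent: only (⇐) holds.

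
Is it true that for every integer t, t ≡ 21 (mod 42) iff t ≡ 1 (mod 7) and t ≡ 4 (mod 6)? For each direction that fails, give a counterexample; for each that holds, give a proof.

(⟹) This fails: t = 21 gives 21 ≡ 21 (mod 42) but 21 ≡ 0 (mod 7), so the conjunction on the right does not hold.

(⟸) This fails: t = 22 satisfies both congruences on the right (22 ≡ 1 mod 7 and 22 ≡ 4 mod 6) yet 22 ≡ 22 (mod 42), not 21.

Neither direction holds.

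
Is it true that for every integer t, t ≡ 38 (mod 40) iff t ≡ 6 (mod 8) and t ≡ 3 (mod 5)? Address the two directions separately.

Equivalent; both directions hold.

Forward direction. Suppose t ≡ 38 (mod 40); write t = 40j + 38. Since 8 ∣ 40, reducing mod 8 gives t ≡ 38 ≡ 6 (mod 8); since 5 ∣ 40, reducing mod 5 gives t ≡ 38 ≡ 3 (mod 5).

Converse. If t ≡ 6 (mod 8) and t ≡ 3 (mod 5), then by the Chinese remainder theorem t ≡ 38 (mod 40). This is exactly t ≡ 38 (mod 40).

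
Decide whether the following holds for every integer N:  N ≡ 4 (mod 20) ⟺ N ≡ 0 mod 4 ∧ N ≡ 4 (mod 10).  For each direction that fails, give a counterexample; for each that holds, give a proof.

Both implications hold.

(⇒) Suppose N ≡ 4 (mod 20); write N = 20j + 4. Since 4 ∣ 20, reducing mod 4 gives N ≡ 4 ≡ 0 (mod 4); since 10 ∣ 20, reducing mod 10 gives N ≡ 4 (mod 10).

(⇐) Conversely, if N ≡ 0 (mod 4) and N ≡ 4 (mod 10), then by the Chinese remainder theorem N ≡ 4 (mod 20). This is exactly N ≡ 4 (mod 20).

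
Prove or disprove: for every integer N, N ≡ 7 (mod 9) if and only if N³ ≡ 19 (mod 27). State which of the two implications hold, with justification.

Both directions hold; the statement is true.

Converse. The residues r modulo 27 with r³ ≡ 19 (mod 27) are exactly {7, 16, 25}, and each is ≡ 7 (mod 9).

Forward direction. Suppose N ≡ 7 (mod 9). Working modulo 27, N ∈ {7, 16, 25}; for each such r, r³ ≡ 19 (mod 27).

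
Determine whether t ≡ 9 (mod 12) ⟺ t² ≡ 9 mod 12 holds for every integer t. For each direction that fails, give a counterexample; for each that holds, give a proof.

[⇐] This fails: take t = 3. Then 3² = 9 ≡ 9 (mod 12), yet 3 ≡ 3 (mod 12), not 9.

[⇒] Suppose t ≡ 9 (mod 12). Write t = 12j + 9. Then (12j + 9)² = 144j² + 216j + 81 = 12(12j² + 18j + 6) + 9, so t² ≡ 9 (mod 12).

Only the forward direction holds.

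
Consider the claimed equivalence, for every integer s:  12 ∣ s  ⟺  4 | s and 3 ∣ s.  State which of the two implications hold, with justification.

Equivalent; both directions hold.

(→) If 12 ∣ s, write s = 12q. Since 12 = 3·4, s = 4·(3q), so 4 ∣ s; and since 12 = 4·3, s = 3·(4q), so 3 ∣ s.

(←) Suppose 4 ∣ s and 3 ∣ s. Any common multiple of 4 and 3 is a multiple of their lcm; here gcd(4, 3) = 1, so lcm(4, 3) = 4·3 = 12, so 12 ∣ s.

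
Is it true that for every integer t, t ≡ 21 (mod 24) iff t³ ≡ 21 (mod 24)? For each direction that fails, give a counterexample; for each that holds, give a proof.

Equivalent; both directions hold.

(⇒) Suppose t ≡ 21 (mod 24). Write t = 24j + 21. Then (24j + 21)³ = 13824j³ + 36288j² + 31752j + 9261 = 24(576j³ + 1512j² + 1323j + 385) + 21, so t³ ≡ 21 (mod 24).

(⇐) Conversely, suppose t³ ≡ 21 (mod 24). The only residue r in {0, …, 23} with r³ ≡ 21 (mod 24) is r = 21, so t ≡ 21 (mod 24).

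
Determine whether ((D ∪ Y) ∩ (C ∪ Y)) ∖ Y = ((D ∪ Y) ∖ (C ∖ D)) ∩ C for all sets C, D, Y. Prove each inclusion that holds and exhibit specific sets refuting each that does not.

(⊆) Let x ∈ ((D ∪ Y) ∩ (C ∪ Y)) ∖ Y. Then x ∈ C ∩ D and x ∉ Y, from which x ∈ ((D ∪ Y) ∖ (C ∖ D)) ∩ C.

(⊇) This inclusion fails. Take C = {1}, D = {1}, Y = {1}; then 1 ∈ ((D ∪ Y) ∖ (C ∖ D)) ∩ C but 1 ∉ ((D ∪ Y) ∩ (C ∪ Y)) ∖ Y.

(⊆) holds; (⊇) fails.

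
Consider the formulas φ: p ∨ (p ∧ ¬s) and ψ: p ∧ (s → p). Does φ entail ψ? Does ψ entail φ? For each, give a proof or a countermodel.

The biconditional holds.

(⟹) Assume the antecedent. If s is true, the antecedent forces (s = T, p = T), and p ∧ (s → p) holds there. If s is false, the antecedent forces (s = F, p = T), and p ∧ (s → p) holds there. Either way p ∧ (s → p) holds.

(⟸) Assume the antecedent. If s is true, the antecedent forces (s = T, p = T), and p ∨ (p ∧ ¬s) holds there. If s is false, the antecedent forces (s = F, p = T), and p ∨ (p ∧ ¬s) holds there. Either way p ∨ (p ∧ ¬s) holds.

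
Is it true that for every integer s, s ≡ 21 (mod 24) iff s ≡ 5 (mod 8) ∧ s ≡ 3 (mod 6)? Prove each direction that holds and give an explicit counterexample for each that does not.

The biconditional holds.

Converse. If s ≡ 5 (mod 8) and s ≡ 3 (mod 6), then by the Chinese remainder theorem s ≡ 21 (mod 24). This is exactly s ≡ 21 (mod 24).

Forward direction. Suppose s ≡ 21 (mod 24); write s = 24j + 21. Since 8 ∣ 24, reducing mod 8 gives s ≡ 21 ≡ 5 (mod 8); since 6 ∣ 24, reducing mod 6 gives s ≡ 21 ≡ 3 (mod 6).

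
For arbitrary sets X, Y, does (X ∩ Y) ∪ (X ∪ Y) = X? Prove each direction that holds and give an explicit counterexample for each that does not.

(⊇) Let x ∈ X. Then either x ∈ X and x ∉ Y; or x ∈ X ∩ Y. In each case x ∈ (X ∩ Y) ∪ (X ∪ Y), so X ⊆ (X ∩ Y) ∪ (X ∪ Y).

(⊆) This inclusion fails. Take X = ∅, Y = {1}; then 1 ∈ (X ∩ Y) ∪ (X ∪ Y) but 1 ∉ X.

Only the reverse inclusion holds.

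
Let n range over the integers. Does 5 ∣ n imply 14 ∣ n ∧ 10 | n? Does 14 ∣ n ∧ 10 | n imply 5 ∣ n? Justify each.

Not equivalent: only (⇐) holds.

Forward direction. This fails: take n = 5. Certainly 5 ∣ 5, but 14 ∤ 5.

Converse. Suppose 14 ∣ n and 10 ∣ n. Any common multiple of 14 and 10 is a multiple of their lcm; here lcm(14, 10) = 14·10/gcd(14, 10) = 140/2 = 70, so 70 ∣ n. Since 5 ∣ 70, it follows that 5 ∣ n.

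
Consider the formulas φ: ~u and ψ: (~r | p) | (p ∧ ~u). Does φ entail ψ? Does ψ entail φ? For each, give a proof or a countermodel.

Forward direction. This fails. Under p = F, u = F, r = T, the left side is true but the right side is false.

Converse. This fails. Under p = F, u = T, r = F, the left side is false but the right side is true.

Neither implication holds.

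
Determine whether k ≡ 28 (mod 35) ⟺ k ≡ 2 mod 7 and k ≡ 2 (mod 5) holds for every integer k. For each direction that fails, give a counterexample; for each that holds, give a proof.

Neither implication holds.

(⇒) This fails: k = 28 gives 28 ≡ 28 (mod 35) but 28 ≡ 0 (mod 7), so the conjunction on the right does not hold.

(⇐) This fails: k = 2 satisfies both congruences on the right (2 ≡ 2 mod 7 and 2 ≡ 2 mod 5) yet 2 ≡ 2 (mod 35), not 28.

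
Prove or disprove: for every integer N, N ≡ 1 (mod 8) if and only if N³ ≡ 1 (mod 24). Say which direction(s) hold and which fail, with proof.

(⇒) fails; (⇐) holds.

[⇒] This fails: take N = 9. Then 9 ≡ 1 (mod 8), but 9³ = 729 ≡ 9 (mod 24), not 1.

[⇐] Conversely, the residues r modulo 24 with r³ ≡ 1 (mod 24) are exactly {1}, and each is ≡ 1 (mod 8).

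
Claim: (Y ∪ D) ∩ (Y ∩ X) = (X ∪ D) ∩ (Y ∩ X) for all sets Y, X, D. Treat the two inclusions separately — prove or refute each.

Both inclusions hold; the sets are equal.

(⟸) Let x ∈ (X ∪ D) ∩ (Y ∩ X). Then either x ∈ Y ∩ X and x ∉ D; or x ∈ Y ∩ X ∩ D. In each case x ∈ (Y ∪ D) ∩ (Y ∩ X), so (X ∪ D) ∩ (Y ∩ X) ⊆ (Y ∪ D) ∩ (Y ∩ X).

(⟹) Let x ∈ (Y ∪ D) ∩ (Y ∩ X). Then either x ∈ Y ∩ X and x ∉ D; or x ∈ Y ∩ X ∩ D. In each case x ∈ (X ∪ D) ∩ (Y ∩ X), so (Y ∪ D) ∩ (Y ∩ X) ⊆ (X ∪ D) ∩ (Y ∩ X).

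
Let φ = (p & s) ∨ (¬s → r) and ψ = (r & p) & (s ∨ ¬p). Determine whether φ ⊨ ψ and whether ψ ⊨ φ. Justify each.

(⟹) This fails. Under p = F, r = T, s = F, the left side is true but the right side is false.

(⟸) Assume the antecedent. If p is true, the antecedent forces (p = T, r = T, s = T), and (p & s) ∨ (¬s → r) holds there. If p is false, the antecedent cannot hold. Either way (p & s) ∨ (¬s → r) holds.

Only the reverse direction holds.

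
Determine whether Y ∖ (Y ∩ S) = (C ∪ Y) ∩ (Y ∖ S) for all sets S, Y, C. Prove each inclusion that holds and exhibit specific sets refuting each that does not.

The two sets are equal.

(⊆) Let x ∈ Y ∖ (Y ∩ S). Then either x ∈ Y and x ∉ S, C; or x ∈ Y ∩ C and x ∉ S. In each case x ∈ (C ∪ Y) ∩ (Y ∖ S), so Y ∖ (Y ∩ S) ⊆ (C ∪ Y) ∩ (Y ∖ S).

(⊇) Let x ∈ (C ∪ Y) ∩ (Y ∖ S). Then either x ∈ Y and x ∉ S, C; or x ∈ Y ∩ C and x ∉ S. In each case x ∈ Y ∖ (Y ∩ S), so (C ∪ Y) ∩ (Y ∖ S) ⊆ Y ∖ (Y ∩ S).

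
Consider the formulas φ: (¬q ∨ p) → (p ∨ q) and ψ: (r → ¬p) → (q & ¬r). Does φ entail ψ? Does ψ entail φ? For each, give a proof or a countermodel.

The forward direction fails; the converse holds.

(⇒) This fails. Under q = F, p = T, r = F, the left side is true but the right side is false.

(⇐) Assume the antecedent. If q is true, (¬q ∨ p) → (p ∨ q) reduces to true regardless of the other variables. If q is false, the antecedent forces (q = F, p = T, r = T), and (¬q ∨ p) → (p ∨ q) holds there. Either way (¬q ∨ p) → (p ∨ q) holds.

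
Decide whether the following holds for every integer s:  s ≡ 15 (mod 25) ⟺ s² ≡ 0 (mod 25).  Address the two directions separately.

[⇒] Suppose s ≡ 15 (mod 25). Write s = 25j + 15. Then (25j + 15)² = 625j² + 750j + 225 = 25(25j² + 30j + 9) + 0, so s² ≡ 0 (mod 25).

[⇐] This fails: take s = 0. Then 0² = 0 ≡ 0 (mod 25), yet 0 ≡ 0 (mod 25), not 15.

The forward direction holds; the converse fails.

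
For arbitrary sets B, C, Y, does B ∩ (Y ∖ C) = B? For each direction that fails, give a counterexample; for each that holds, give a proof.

Only the forward inclusion holds.

(⟹) Let x ∈ B ∩ (Y ∖ C). Then x ∈ B ∩ Y and x ∉ C, from which x ∈ B.

(⟸) This inclusion fails. Take B = {1}, C = ∅, Y = ∅; then 1 ∈ B but 1 ∉ B ∩ (Y ∖ C).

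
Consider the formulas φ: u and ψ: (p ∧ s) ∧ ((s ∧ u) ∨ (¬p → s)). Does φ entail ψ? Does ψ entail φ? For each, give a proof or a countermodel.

Neither implication holds.

(⟹) This fails. Under p = F, s = F, u = T, the left side is true but the right side is false.

(⟸) This fails. Under p = T, s = T, u = F, the left side is false but the right side is true.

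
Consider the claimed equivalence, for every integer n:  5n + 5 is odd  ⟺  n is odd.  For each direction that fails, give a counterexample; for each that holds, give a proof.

Forward direction. This fails: n = 0 gives 5n + 5 = 5, which is odd, but 0 is even, not odd.

Converse. This also fails: n = 7 is odd, but 5n + 5 = 40 is even, not odd.

(⇒) fails and (⇐) fails.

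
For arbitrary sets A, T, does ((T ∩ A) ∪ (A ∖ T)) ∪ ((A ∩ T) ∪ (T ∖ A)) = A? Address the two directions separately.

Only the reverse inclusion holds.

Forward inclusion. This inclusion fails. Take A = ∅, T = {1}; then 1 ∈ ((T ∩ A) ∪ (A ∖ T)) ∪ ((A ∩ T) ∪ (T ∖ A)) but 1 ∉ A.

Reverse inclusion. Let x ∈ A. Then either x ∈ A and x ∉ T; or x ∈ A ∩ T. In each case x ∈ ((T ∩ A) ∪ (A ∖ T)) ∪ ((A ∩ T) ∪ (T ∖ A)), so A ⊆ ((T ∩ A) ∪ (A ∖ T)) ∪ ((A ∩ T) ∪ (T ∖ A)).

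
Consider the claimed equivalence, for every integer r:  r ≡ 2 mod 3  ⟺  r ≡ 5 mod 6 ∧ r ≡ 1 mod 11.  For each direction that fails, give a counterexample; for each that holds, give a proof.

(⇒) This fails: r = 2 gives 2 ≡ 2 (mod 3) but 2 ≡ 2 (mod 6), so the conjunction on the right does not hold.

(⇐) Conversely, if r ≡ 5 (mod 6) and r ≡ 1 (mod 11), then by the Chinese remainder theorem r ≡ 23 (mod 66). Since 23 ≡ 2 (mod 3) and 3 ∣ 66, we get r ≡ 2 (mod 3).

Only the reverse direction holds.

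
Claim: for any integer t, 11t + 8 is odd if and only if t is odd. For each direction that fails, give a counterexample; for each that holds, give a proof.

Forward direction. Suppose 11t + 8 is odd. Since 11 is odd, 11t and t have the same parity, so 11t + 8 ≡ t + 8 (mod 2). As 8 is even, 11t + 8 is odd exactly when t is odd. Thus t is odd.

Converse. Suppose t is odd; write t = 2j + 1. Then 11t + 8 = 11·(2j + 1) + 8 = 2·11j + 19, which is odd.

Both implications hold.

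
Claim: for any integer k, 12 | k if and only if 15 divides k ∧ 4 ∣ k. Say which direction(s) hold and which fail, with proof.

Converse. Suppose 15 ∣ k and 4 ∣ k. Any common multiple of 15 and 4 is a multiple of their lcm; here gcd(15, 4) = 1, so lcm(15, 4) = 15·4 = 60, so 60 ∣ k. Since 12 ∣ 60, it follows that 12 ∣ k.

Forward direction. This fails: take k = 12. Certainly 12 ∣ 12, but 15 ∤ 12.

Not equivalent: only (⇐) holds.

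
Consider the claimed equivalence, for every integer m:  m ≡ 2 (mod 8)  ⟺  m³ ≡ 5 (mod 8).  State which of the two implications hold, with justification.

(⇒) This fails: take m = 2. Then 2 ≡ 2 (mod 8), but 2³ = 8 ≡ 0 (mod 8), not 5.

(⇐) This fails: take m = 5. Then 5³ = 125 ≡ 5 (mod 8), yet 5 ≡ 5 (mod 8), not 2.

(⇒) fails and (⇐) fails.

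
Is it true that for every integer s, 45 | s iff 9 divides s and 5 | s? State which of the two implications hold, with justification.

Equivalent; both directions hold.

Converse. Suppose 9 ∣ s and 5 ∣ s. Any common multiple of 9 and 5 is a multiple of their lcm; here gcd(9, 5) = 1, so lcm(9, 5) = 9·5 = 45, so 45 ∣ s.

Forward direction. If 45 ∣ s, write s = 45q. Since 45 = 5·9, s = 9·(5q), so 9 ∣ s; and since 45 = 9·5, s = 5·(9q), so 5 ∣ s.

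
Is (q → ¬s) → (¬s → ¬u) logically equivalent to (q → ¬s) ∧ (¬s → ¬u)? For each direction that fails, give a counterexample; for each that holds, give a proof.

The forward direction fails; the converse holds.

(⟹) This fails. Under s = T, u = F, q = T, the left side is true but the right side is false.

(⟸) Assume the antecedent. If s is true, (q → ¬s) → (¬s → ¬u) reduces to true regardless of the other variables. If s is false, the antecedent forces (s = F, u = F, q = F) or (s = F, u = F, q = T), and (q → ¬s) → (¬s → ¬u) holds there. Either way (q → ¬s) → (¬s → ¬u) holds.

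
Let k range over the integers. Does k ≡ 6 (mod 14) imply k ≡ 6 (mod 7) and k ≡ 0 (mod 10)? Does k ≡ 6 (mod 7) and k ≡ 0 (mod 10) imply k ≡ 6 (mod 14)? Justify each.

Not equivalent: only (⇐) holds.

Converse. If k ≡ 6 (mod 7) and k ≡ 0 (mod 10), then by the Chinese remainder theorem k ≡ 20 (mod 70). Since 20 ≡ 6 (mod 14) and 14 ∣ 70, we get k ≡ 6 (mod 14).

Forward direction. This fails: k = 34 gives 34 ≡ 6 (mod 14) but 34 ≡ 4 (mod 10), so the conjunction on the right does not hold.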